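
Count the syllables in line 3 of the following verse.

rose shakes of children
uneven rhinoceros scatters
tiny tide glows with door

Line 3: tiny(2) + tide(1) + glows(1) + with(1) + door(1) = 6

6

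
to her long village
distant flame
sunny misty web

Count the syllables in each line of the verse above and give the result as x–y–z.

Line 1: to (1), her (1), long (1), village (2) → 5
Line 2: distant (2), flame (1) → 3
Line 3: sunny (2), misty (2), web (1) → 5

5–3–5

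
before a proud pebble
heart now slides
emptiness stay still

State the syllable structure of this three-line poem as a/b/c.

Line 1: before(2) + a(1) + proud(1) + pebble(2) = 6
Line 2: heart(1) + now(1) + slides(1) = 3
Line 3: emptiness(3) + stay(1) + still(1) = 5

6/3/5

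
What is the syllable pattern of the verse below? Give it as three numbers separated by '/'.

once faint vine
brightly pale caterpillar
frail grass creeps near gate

Line 1: "once faint vine": 1+1+1 = 3
Line 2: "brightly pale caterpillar": 2+1+4 = 7
Line 3: "frail grass creeps near gate": 1+1+1+1+1 = 5

3/7/5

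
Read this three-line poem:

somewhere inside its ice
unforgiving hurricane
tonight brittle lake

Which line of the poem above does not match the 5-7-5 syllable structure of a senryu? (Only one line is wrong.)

Line 1: somewhere (2), inside (2), its (1), ice (1) → 6 (expected 5)
Line 2: unforgiving (4), hurricane (3) → 7 ✓
Line 3: tonight (2), brittle (2), lake (1) → 5 ✓

The first line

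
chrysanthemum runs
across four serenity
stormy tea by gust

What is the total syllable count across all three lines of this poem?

Line 1: chrysanthemum(4) + runs(1) = 5
Line 2: across(2) + four(1) + serenity(4) = 7
Line 3: stormy(2) + tea(1) + by(1) + gust(1) = 5
Total: 5 + 7 + 5 = 17

17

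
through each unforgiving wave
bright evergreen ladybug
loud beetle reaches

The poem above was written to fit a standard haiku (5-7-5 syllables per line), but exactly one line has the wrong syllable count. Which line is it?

The first line

Line 1: "through each unforgiving wave": 1+1+4+1 = 7 (expected 5)
Line 2: "bright evergreen ladybug": 1+3+3 = 7 ✓
Line 3: "loud beetle reaches": 1+2+2 = 5 ✓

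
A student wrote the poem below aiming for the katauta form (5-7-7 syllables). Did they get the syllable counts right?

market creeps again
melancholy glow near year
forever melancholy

Yes

Line 1: "market creeps again": 2+1+2 = 5 ✓
Line 2: "melancholy glow near year": 4+1+1+1 = 7 ✓
Line 3: "forever melancholy": 3+4 = 7 ✓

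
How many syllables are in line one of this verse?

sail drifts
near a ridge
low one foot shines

Line one: sail (1), drifts (1) → 2

2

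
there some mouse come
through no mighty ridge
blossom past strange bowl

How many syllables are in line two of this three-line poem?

5

Line two: "through no mighty ridge": 1+1+2+1 = 5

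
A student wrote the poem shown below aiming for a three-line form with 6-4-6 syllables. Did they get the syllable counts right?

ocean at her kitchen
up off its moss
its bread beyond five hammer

No

Line 1: ocean (2), at (1), her (1), kitchen (2) → 6 ✓
Line 2: up (1), off (1), its (1), moss (1) → 4 ✓
Line 3: its (1), bread (1), beyond (2), five (1), hammer (2) → 7 (expected 6)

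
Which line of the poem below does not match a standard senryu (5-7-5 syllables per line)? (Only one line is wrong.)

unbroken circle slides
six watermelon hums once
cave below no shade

Line 1

Line 1: "unbroken circle slides": 3+2+1 = 6 (expected 5)
Line 2: "six watermelon hums once": 1+4+1+1 = 7 ✓
Line 3: "cave below no shade": 1+2+1+1 = 5 ✓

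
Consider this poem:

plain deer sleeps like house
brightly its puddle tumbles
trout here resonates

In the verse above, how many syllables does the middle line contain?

The middle line: brightly(2) + its(1) + puddle(2) + tumbles(2) = 7

7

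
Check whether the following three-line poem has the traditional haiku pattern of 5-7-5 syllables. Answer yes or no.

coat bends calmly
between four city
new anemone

Line 1: coat (1), bends (1), calmly (2) → 4 (expected 5)
Line 2: between (2), four (1), city (2) → 5 (expected 7)
Line 3: new (1), anemone (4) → 5 ✓

No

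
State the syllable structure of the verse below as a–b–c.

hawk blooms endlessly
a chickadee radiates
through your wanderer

5–7–5

Line 1: "hawk blooms endlessly": 1+1+3 = 5
Line 2: "a chickadee radiates": 1+3+3 = 7
Line 3: "through your wanderer": 1+1+3 = 5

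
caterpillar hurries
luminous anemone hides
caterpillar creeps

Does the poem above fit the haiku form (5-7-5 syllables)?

No

Line 1: caterpillar(4) + hurries(2) = 6 (expected 5)
Line 2: luminous(3) + anemone(4) + hides(1) = 8 (expected 7)
Line 3: caterpillar(4) + creeps(1) = 5 ✓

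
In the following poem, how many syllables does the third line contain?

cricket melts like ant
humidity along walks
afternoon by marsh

5

The third line: afternoon (3), by (1), marsh (1) → 5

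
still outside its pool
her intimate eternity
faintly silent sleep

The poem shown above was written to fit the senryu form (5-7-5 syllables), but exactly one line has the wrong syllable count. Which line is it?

Line 2

Line 1: still(1) + outside(2) + its(1) + pool(1) = 5 ✓
Line 2: her(1) + intimate(3) + eternity(4) = 8 (expected 7)
Line 3: faintly(2) + silent(2) + sleep(1) = 5 ✓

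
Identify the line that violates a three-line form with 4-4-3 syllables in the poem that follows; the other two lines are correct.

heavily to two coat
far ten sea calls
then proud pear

Line 1: heavily(3) + to(1) + two(1) + coat(1) = 6 (expected 4)
Line 2: far(1) + ten(1) + sea(1) + calls(1) = 4 ✓
Line 3: then(1) + proud(1) + pear(1) = 3 ✓

The first line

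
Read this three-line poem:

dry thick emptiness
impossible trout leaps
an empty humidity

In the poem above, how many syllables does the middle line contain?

6

The middle line: impossible (4), trout (1), leaps (1) → 6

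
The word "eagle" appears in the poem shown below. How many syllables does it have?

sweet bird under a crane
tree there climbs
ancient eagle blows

2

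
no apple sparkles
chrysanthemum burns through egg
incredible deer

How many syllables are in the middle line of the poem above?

The middle line: chrysanthemum (4), burns (1), through (1), egg (1) → 7

7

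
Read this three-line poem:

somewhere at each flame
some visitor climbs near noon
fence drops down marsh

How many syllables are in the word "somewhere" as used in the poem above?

2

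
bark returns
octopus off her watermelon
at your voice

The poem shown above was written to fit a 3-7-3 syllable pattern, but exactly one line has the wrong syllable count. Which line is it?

The second line

Line 1: bark(1) + returns(2) = 3 ✓
Line 2: octopus(3) + off(1) + her(1) + watermelon(4) = 9 (expected 7)
Line 3: at(1) + your(1) + voice(1) = 3 ✓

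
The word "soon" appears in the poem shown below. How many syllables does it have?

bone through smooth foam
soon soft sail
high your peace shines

1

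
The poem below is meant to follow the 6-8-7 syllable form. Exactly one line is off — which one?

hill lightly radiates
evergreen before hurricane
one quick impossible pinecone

The third line

Line 1: hill(1) + lightly(2) + radiates(3) = 6 ✓
Line 2: evergreen(3) + before(2) + hurricane(3) = 8 ✓
Line 3: one(1) + quick(1) + impossible(4) + pinecone(2) = 8 (expected 7)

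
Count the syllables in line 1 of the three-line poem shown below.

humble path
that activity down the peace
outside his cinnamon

Line 1: "humble path": 2+1 = 3

3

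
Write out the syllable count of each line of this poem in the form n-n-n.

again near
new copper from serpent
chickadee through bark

3-6-5

Line 1: "again near": 2+1 = 3
Line 2: "new copper from serpent": 1+2+1+2 = 6
Line 3: "chickadee through bark": 3+1+1 = 5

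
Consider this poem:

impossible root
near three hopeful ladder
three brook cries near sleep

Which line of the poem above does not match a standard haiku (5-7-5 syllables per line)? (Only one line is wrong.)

Line 2

Line 1: impossible (4), root (1) → 5 ✓
Line 2: near (1), three (1), hopeful (2), ladder (2) → 6 (expected 7)
Line 3: three (1), brook (1), cries (1), near (1), sleep (1) → 5 ✓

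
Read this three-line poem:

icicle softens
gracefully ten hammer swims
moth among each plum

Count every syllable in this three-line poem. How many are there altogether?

Line 1: icicle(3) + softens(2) = 5
Line 2: gracefully(3) + ten(1) + hammer(2) + swims(1) = 7
Line 3: moth(1) + among(2) + each(1) + plum(1) = 5
Total: 5 + 7 + 5 = 17

17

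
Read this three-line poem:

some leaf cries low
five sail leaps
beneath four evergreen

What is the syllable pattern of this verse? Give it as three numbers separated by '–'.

Line 1: "some leaf cries low": 1+1+1+1 = 4
Line 2: "five sail leaps": 1+1+1 = 3
Line 3: "beneath four evergreen": 2+1+3 = 6

4–3–6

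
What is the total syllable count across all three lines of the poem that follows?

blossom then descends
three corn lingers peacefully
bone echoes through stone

17

Line 1: "blossom then descends": 2+1+2 = 5
Line 2: "three corn lingers peacefully": 1+1+2+3 = 7
Line 3: "bone echoes through stone": 1+2+1+1 = 5
Total: 5 + 7 + 5 = 17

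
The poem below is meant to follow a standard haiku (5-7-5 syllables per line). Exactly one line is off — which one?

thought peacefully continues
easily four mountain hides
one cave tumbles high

The first line

Line 1: "thought peacefully continues": 1+3+3 = 7 (expected 5)
Line 2: "easily four mountain hides": 3+1+2+1 = 7 ✓
Line 3: "one cave tumbles high": 1+1+2+1 = 5 ✓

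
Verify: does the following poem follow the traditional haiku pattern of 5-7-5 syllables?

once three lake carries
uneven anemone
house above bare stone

Line 1: once (1), three (1), lake (1), carries (2) → 5 ✓
Line 2: uneven (3), anemone (4) → 7 ✓
Line 3: house (1), above (2), bare (1), stone (1) → 5 ✓

Yes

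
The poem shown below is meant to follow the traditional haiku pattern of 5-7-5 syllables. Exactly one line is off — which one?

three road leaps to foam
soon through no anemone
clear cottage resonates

Line 1: three (1), road (1), leaps (1), to (1), foam (1) → 5 ✓
Line 2: soon (1), through (1), no (1), anemone (4) → 7 ✓
Line 3: clear (1), cottage (2), resonates (3) → 6 (expected 5)

The third line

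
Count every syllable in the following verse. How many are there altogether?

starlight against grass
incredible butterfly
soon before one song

17

Line 1: "starlight against grass": 2+2+1 = 5
Line 2: "incredible butterfly": 4+3 = 7
Line 3: "soon before one song": 1+2+1+1 = 5
Total: 5 + 7 + 5 = 17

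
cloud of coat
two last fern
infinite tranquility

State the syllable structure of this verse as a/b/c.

3/3/7

Line 1: "cloud of coat": 1+1+1 = 3
Line 2: "two last fern": 1+1+1 = 3
Line 3: "infinite tranquility": 3+4 = 7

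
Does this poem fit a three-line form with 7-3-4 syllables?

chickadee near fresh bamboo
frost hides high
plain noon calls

Line 1: chickadee (3), near (1), fresh (1), bamboo (2) → 7 ✓
Line 2: frost (1), hides (1), high (1) → 3 ✓
Line 3: plain (1), noon (1), calls (1) → 3 (expected 4)

No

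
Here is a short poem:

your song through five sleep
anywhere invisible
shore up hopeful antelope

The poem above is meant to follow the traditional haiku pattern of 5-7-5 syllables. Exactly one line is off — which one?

Line 3

Line 1: "your song through five sleep": 1+1+1+1+1 = 5 ✓
Line 2: "anywhere invisible": 3+4 = 7 ✓
Line 3: "shore up hopeful antelope": 1+1+2+3 = 7 (expected 5)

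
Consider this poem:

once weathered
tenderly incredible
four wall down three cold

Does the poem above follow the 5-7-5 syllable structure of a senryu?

Line 1: once (1), weathered (2) → 3 (expected 5)
Line 2: tenderly (3), incredible (4) → 7 ✓
Line 3: four (1), wall (1), down (1), three (1), cold (1) → 5 ✓

No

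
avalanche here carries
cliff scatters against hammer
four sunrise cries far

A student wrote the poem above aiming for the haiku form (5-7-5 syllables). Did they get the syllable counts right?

Line 1: "avalanche here carries": 3+1+2 = 6 (expected 5)
Line 2: "cliff scatters against hammer": 1+2+2+2 = 7 ✓
Line 3: "four sunrise cries far": 1+2+1+1 = 5 ✓

No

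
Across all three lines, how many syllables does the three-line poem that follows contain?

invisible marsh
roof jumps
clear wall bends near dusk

Line 1: invisible (4), marsh (1) → 5
Line 2: roof (1), jumps (1) → 2
Line 3: clear (1), wall (1), bends (1), near (1), dusk (1) → 5
Total: 5 + 2 + 5 = 12

12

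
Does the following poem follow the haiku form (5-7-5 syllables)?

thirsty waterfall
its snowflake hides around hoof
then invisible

Line 1: thirsty(2) + waterfall(3) = 5 ✓
Line 2: its(1) + snowflake(2) + hides(1) + around(2) + hoof(1) = 7 ✓
Line 3: then(1) + invisible(4) = 5 ✓

Yes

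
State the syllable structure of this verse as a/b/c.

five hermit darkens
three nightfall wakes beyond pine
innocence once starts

Line 1: five (1), hermit (2), darkens (2) → 5
Line 2: three (1), nightfall (2), wakes (1), beyond (2), pine (1) → 7
Line 3: innocence (3), once (1), starts (1) → 5

5/7/5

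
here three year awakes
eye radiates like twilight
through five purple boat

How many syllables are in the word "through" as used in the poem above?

1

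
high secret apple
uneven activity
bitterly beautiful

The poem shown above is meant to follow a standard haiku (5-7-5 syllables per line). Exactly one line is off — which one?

Line 1: high (1), secret (2), apple (2) → 5 ✓
Line 2: uneven (3), activity (4) → 7 ✓
Line 3: bitterly (3), beautiful (3) → 6 (expected 5)

The third line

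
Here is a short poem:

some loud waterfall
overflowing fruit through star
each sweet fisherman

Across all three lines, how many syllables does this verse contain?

17

Line 1: "some loud waterfall": 1+1+3 = 5
Line 2: "overflowing fruit through star": 4+1+1+1 = 7
Line 3: "each sweet fisherman": 1+1+3 = 5
Total: 5 + 7 + 5 = 17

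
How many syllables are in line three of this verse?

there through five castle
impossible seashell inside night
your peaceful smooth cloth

Line three: "your peaceful smooth cloth": 1+2+1+1 = 5

5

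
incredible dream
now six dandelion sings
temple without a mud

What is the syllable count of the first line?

The first line: incredible (4), dream (1) → 5

5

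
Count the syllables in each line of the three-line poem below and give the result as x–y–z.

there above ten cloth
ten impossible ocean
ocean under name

Line 1: there (1), above (2), ten (1), cloth (1) → 5
Line 2: ten (1), impossible (4), ocean (2) → 7
Line 3: ocean (2), under (2), name (1) → 5

5–7–5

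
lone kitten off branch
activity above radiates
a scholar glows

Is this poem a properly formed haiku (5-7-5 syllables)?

No

Line 1: lone (1), kitten (2), off (1), branch (1) → 5 ✓
Line 2: activity (4), above (2), radiates (3) → 9 (expected 7)
Line 3: a (1), scholar (2), glows (1) → 4 (expected 5)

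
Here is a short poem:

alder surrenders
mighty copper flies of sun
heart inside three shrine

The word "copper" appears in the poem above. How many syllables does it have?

"copper" has 2 syllables.

2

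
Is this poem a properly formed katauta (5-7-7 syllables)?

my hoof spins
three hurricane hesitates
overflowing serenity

No

Line 1: "my hoof spins": 1+1+1 = 3 (expected 5)
Line 2: "three hurricane hesitates": 1+3+3 = 7 ✓
Line 3: "overflowing serenity": 4+4 = 8 (expected 7)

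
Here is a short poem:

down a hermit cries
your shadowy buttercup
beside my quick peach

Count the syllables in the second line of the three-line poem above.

The second line: your (1), shadowy (3), buttercup (3) → 7

7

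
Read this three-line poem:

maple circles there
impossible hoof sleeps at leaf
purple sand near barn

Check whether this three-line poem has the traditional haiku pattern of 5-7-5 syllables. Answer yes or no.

Line 1: maple(2) + circles(2) + there(1) = 5 ✓
Line 2: impossible(4) + hoof(1) + sleeps(1) + at(1) + leaf(1) = 8 (expected 7)
Line 3: purple(2) + sand(1) + near(1) + barn(1) = 5 ✓

No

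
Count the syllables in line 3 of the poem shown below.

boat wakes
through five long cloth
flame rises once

Line 3: flame(1) + rises(2) + once(1) = 4

4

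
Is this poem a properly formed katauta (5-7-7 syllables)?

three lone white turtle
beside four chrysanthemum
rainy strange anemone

Yes

Line 1: three(1) + lone(1) + white(1) + turtle(2) = 5 ✓
Line 2: beside(2) + four(1) + chrysanthemum(4) = 7 ✓
Line 3: rainy(2) + strange(1) + anemone(4) = 7 ✓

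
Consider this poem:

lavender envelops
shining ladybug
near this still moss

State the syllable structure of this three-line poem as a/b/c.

6/5/4

Line 1: "lavender envelops": 3+3 = 6
Line 2: "shining ladybug": 2+3 = 5
Line 3: "near this still moss": 1+1+1+1 = 4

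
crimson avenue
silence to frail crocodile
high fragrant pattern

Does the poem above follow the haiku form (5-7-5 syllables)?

Yes

Line 1: crimson(2) + avenue(3) = 5 ✓
Line 2: silence(2) + to(1) + frail(1) + crocodile(3) = 7 ✓
Line 3: high(1) + fragrant(2) + pattern(2) = 5 ✓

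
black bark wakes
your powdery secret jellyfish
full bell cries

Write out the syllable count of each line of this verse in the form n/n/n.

3/9/3

Line 1: "black bark wakes": 1+1+1 = 3
Line 2: "your powdery secret jellyfish": 1+3+2+3 = 9
Line 3: "full bell cries": 1+1+1 = 3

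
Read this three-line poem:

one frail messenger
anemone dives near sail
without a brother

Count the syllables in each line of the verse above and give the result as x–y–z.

Line 1: one (1), frail (1), messenger (3) → 5
Line 2: anemone (4), dives (1), near (1), sail (1) → 7
Line 3: without (2), a (1), brother (2) → 5

5–7–5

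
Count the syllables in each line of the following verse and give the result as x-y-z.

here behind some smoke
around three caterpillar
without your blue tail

5-7-5

Line 1: here (1), behind (2), some (1), smoke (1) → 5
Line 2: around (2), three (1), caterpillar (4) → 7
Line 3: without (2), your (1), blue (1), tail (1) → 5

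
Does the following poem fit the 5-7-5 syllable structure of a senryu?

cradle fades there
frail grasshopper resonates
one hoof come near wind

No

Line 1: cradle(2) + fades(1) + there(1) = 4 (expected 5)
Line 2: frail(1) + grasshopper(3) + resonates(3) = 7 ✓
Line 3: one(1) + hoof(1) + come(1) + near(1) + wind(1) = 5 ✓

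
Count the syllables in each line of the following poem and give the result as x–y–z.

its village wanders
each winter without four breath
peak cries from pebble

5–7–5

Line 1: "its village wanders": 1+2+2 = 5
Line 2: "each winter without four breath": 1+2+2+1+1 = 7
Line 3: "peak cries from pebble": 1+1+1+2 = 5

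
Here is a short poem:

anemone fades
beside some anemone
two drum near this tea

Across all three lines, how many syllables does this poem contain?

17

Line 1: anemone (4), fades (1) → 5
Line 2: beside (2), some (1), anemone (4) → 7
Line 3: two (1), drum (1), near (1), this (1), tea (1) → 5
Total: 5 + 7 + 5 = 17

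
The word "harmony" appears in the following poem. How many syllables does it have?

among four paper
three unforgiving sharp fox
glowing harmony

3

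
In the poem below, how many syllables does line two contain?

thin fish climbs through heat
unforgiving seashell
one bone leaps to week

6

Line two: unforgiving (4), seashell (2) → 6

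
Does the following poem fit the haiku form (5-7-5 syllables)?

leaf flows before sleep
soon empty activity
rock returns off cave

Yes

Line 1: leaf(1) + flows(1) + before(2) + sleep(1) = 5 ✓
Line 2: soon(1) + empty(2) + activity(4) = 7 ✓
Line 3: rock(1) + returns(2) + off(1) + cave(1) = 5 ✓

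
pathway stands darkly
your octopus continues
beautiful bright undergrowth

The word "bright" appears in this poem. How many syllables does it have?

1

"bright" has 1 syllable.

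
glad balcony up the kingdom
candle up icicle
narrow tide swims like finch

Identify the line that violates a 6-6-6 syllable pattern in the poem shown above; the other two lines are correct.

Line 1: glad(1) + balcony(3) + up(1) + the(1) + kingdom(2) = 8 (expected 6)
Line 2: candle(2) + up(1) + icicle(3) = 6 ✓
Line 3: narrow(2) + tide(1) + swims(1) + like(1) + finch(1) = 6 ✓

Line 1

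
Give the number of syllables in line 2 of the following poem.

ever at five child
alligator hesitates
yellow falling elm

7

Line 2: alligator (4), hesitates (3) → 7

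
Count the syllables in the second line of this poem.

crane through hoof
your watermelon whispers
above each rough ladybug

7

The second line: your (1), watermelon (4), whispers (2) → 7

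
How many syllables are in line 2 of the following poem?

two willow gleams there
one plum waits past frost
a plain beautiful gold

5

Line 2: one(1) + plum(1) + waits(1) + past(1) + frost(1) = 5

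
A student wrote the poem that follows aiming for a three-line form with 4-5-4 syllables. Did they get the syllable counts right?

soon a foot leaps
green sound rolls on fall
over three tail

Line 1: "soon a foot leaps": 1+1+1+1 = 4 ✓
Line 2: "green sound rolls on fall": 1+1+1+1+1 = 5 ✓
Line 3: "over three tail": 2+1+1 = 4 ✓

Yes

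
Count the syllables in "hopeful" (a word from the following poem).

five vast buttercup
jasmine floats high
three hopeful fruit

"hopeful" has 2 syllables.

2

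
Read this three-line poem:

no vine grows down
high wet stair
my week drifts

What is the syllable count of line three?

Line three: my(1) + week(1) + drifts(1) = 3

3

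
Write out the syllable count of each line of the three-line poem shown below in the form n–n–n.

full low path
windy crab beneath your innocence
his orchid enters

3–9–5

Line 1: full (1), low (1), path (1) → 3
Line 2: windy (2), crab (1), beneath (2), your (1), innocence (3) → 9
Line 3: his (1), orchid (2), enters (2) → 5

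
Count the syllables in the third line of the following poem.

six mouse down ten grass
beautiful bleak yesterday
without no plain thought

The third line: without(2) + no(1) + plain(1) + thought(1) = 5

5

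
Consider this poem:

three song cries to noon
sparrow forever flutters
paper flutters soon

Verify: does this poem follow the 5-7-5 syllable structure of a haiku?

Line 1: three (1), song (1), cries (1), to (1), noon (1) → 5 ✓
Line 2: sparrow (2), forever (3), flutters (2) → 7 ✓
Line 3: paper (2), flutters (2), soon (1) → 5 ✓

Yes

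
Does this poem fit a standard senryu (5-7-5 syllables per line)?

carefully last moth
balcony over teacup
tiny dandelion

Line 1: carefully(3) + last(1) + moth(1) = 5 ✓
Line 2: balcony(3) + over(2) + teacup(2) = 7 ✓
Line 3: tiny(2) + dandelion(4) = 6 (expected 5)

No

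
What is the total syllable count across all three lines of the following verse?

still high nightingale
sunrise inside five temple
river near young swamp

17

Line 1: still (1), high (1), nightingale (3) → 5
Line 2: sunrise (2), inside (2), five (1), temple (2) → 7
Line 3: river (2), near (1), young (1), swamp (1) → 5
Total: 5 + 7 + 5 = 17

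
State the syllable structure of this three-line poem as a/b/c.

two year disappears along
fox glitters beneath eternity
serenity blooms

7/9/5

Line 1: "two year disappears along": 1+1+3+2 = 7
Line 2: "fox glitters beneath eternity": 1+2+2+4 = 9
Line 3: "serenity blooms": 4+1 = 5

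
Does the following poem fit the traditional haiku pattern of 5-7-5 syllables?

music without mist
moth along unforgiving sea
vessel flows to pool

Line 1: music (2), without (2), mist (1) → 5 ✓
Line 2: moth (1), along (2), unforgiving (4), sea (1) → 8 (expected 7)
Line 3: vessel (2), flows (1), to (1), pool (1) → 5 ✓

No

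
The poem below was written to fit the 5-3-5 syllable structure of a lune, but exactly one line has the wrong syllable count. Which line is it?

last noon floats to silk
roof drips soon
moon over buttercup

Line 1: last(1) + noon(1) + floats(1) + to(1) + silk(1) = 5 ✓
Line 2: roof(1) + drips(1) + soon(1) = 3 ✓
Line 3: moon(1) + over(2) + buttercup(3) = 6 (expected 5)

Line 3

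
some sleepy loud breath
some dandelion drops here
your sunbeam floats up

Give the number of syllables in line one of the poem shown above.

5

Line one: "some sleepy loud breath": 1+2+1+1 = 5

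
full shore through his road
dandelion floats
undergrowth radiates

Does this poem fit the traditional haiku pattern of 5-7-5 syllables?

Line 1: "full shore through his road": 1+1+1+1+1 = 5 ✓
Line 2: "dandelion floats": 4+1 = 5 (expected 7)
Line 3: "undergrowth radiates": 3+3 = 6 (expected 5)

No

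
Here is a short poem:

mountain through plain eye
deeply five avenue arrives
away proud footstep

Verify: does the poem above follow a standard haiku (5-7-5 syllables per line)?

Line 1: mountain(2) + through(1) + plain(1) + eye(1) = 5 ✓
Line 2: deeply(2) + five(1) + avenue(3) + arrives(2) = 8 (expected 7)
Line 3: away(2) + proud(1) + footstep(2) = 5 ✓

No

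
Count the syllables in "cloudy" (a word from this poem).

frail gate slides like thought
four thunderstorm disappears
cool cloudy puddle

2

"cloudy" has 2 syllables.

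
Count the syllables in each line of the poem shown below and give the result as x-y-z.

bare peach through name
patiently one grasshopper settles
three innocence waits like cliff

Line 1: bare (1), peach (1), through (1), name (1) → 4
Line 2: patiently (3), one (1), grasshopper (3), settles (2) → 9
Line 3: three (1), innocence (3), waits (1), like (1), cliff (1) → 7

4-9-7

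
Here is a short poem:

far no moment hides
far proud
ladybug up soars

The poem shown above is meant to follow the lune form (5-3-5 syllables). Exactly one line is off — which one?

Line 1: far (1), no (1), moment (2), hides (1) → 5 ✓
Line 2: far (1), proud (1) → 2 (expected 3)
Line 3: ladybug (3), up (1), soars (1) → 5 ✓

Line 2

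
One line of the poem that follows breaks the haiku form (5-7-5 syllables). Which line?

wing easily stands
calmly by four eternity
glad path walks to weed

Line 2

Line 1: "wing easily stands": 1+3+1 = 5 ✓
Line 2: "calmly by four eternity": 2+1+1+4 = 8 (expected 7)
Line 3: "glad path walks to weed": 1+1+1+1+1 = 5 ✓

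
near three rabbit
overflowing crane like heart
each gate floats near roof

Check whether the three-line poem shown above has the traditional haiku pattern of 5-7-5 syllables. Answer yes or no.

Line 1: "near three rabbit": 1+1+2 = 4 (expected 5)
Line 2: "overflowing crane like heart": 4+1+1+1 = 7 ✓
Line 3: "each gate floats near roof": 1+1+1+1+1 = 5 ✓

No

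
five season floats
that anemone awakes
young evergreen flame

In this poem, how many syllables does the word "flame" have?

"flame" has 1 syllable.

1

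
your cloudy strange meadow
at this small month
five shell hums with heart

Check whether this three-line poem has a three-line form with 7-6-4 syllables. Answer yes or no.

No

Line 1: "your cloudy strange meadow": 1+2+1+2 = 6 (expected 7)
Line 2: "at this small month": 1+1+1+1 = 4 (expected 6)
Line 3: "five shell hums with heart": 1+1+1+1+1 = 5 (expected 4)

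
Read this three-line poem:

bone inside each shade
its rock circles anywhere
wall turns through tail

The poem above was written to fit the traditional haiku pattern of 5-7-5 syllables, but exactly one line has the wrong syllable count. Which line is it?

Line 3

Line 1: "bone inside each shade": 1+2+1+1 = 5 ✓
Line 2: "its rock circles anywhere": 1+1+2+3 = 7 ✓
Line 3: "wall turns through tail": 1+1+1+1 = 4 (expected 5)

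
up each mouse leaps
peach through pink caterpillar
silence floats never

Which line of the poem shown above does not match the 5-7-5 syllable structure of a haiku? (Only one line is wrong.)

Line 1: "up each mouse leaps": 1+1+1+1 = 4 (expected 5)
Line 2: "peach through pink caterpillar": 1+1+1+4 = 7 ✓
Line 3: "silence floats never": 2+1+2 = 5 ✓

The first line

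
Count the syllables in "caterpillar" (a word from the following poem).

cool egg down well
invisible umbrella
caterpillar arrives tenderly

4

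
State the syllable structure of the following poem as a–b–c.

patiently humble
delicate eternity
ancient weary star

5–7–5

Line 1: patiently (3), humble (2) → 5
Line 2: delicate (3), eternity (4) → 7
Line 3: ancient (2), weary (2), star (1) → 5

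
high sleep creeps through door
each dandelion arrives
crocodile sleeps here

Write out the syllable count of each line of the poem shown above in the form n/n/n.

5/7/5

Line 1: high (1), sleep (1), creeps (1), through (1), door (1) → 5
Line 2: each (1), dandelion (4), arrives (2) → 7
Line 3: crocodile (3), sleeps (1), here (1) → 5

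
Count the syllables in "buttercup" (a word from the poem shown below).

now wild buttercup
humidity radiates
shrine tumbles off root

3

"buttercup" has 3 syllables.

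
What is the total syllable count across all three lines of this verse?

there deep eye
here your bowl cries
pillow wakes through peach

12

Line 1: there(1) + deep(1) + eye(1) = 3
Line 2: here(1) + your(1) + bowl(1) + cries(1) = 4
Line 3: pillow(2) + wakes(1) + through(1) + peach(1) = 5
Total: 3 + 4 + 5 = 12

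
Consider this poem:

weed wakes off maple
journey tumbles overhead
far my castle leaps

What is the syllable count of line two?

7

Line two: "journey tumbles overhead": 2+2+3 = 7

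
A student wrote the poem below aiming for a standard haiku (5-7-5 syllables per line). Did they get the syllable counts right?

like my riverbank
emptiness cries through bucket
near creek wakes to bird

Line 1: like (1), my (1), riverbank (3) → 5 ✓
Line 2: emptiness (3), cries (1), through (1), bucket (2) → 7 ✓
Line 3: near (1), creek (1), wakes (1), to (1), bird (1) → 5 ✓

Yes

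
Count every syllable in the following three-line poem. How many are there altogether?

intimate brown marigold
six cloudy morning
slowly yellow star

Line 1: intimate(3) + brown(1) + marigold(3) = 7
Line 2: six(1) + cloudy(2) + morning(2) = 5
Line 3: slowly(2) + yellow(2) + star(1) = 5
Total: 7 + 5 + 5 = 17

17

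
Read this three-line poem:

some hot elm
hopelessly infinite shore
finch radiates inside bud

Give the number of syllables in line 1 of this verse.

Line 1: some(1) + hot(1) + elm(1) = 3

3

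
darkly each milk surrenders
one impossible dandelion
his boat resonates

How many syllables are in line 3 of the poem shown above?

Line 3: his (1), boat (1), resonates (3) → 5

5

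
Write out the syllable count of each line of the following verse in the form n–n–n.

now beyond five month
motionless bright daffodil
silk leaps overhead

Line 1: "now beyond five month": 1+2+1+1 = 5
Line 2: "motionless bright daffodil": 3+1+3 = 7
Line 3: "silk leaps overhead": 1+1+3 = 5

5–7–5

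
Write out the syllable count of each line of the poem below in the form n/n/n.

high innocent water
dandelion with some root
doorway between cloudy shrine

Line 1: high (1), innocent (3), water (2) → 6
Line 2: dandelion (4), with (1), some (1), root (1) → 7
Line 3: doorway (2), between (2), cloudy (2), shrine (1) → 7

6/7/7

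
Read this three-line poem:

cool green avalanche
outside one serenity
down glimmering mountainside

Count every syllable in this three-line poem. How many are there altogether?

Line 1: cool (1), green (1), avalanche (3) → 5
Line 2: outside (2), one (1), serenity (4) → 7
Line 3: down (1), glimmering (3), mountainside (3) → 7
Total: 5 + 7 + 7 = 19

19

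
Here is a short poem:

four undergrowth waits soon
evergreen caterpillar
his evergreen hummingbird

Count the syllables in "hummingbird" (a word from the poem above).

3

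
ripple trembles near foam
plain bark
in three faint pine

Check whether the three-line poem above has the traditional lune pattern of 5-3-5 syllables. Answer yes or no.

No

Line 1: "ripple trembles near foam": 2+2+1+1 = 6 (expected 5)
Line 2: "plain bark": 1+1 = 2 (expected 3)
Line 3: "in three faint pine": 1+1+1+1 = 4 (expected 5)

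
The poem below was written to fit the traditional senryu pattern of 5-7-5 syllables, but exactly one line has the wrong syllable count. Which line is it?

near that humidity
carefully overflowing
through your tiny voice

Line 1

Line 1: "near that humidity": 1+1+4 = 6 (expected 5)
Line 2: "carefully overflowing": 3+4 = 7 ✓
Line 3: "through your tiny voice": 1+1+2+1 = 5 ✓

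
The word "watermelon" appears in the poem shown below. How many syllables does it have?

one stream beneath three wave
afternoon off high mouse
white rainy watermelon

4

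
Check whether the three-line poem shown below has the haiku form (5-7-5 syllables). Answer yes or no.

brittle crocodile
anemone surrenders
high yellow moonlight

Line 1: brittle (2), crocodile (3) → 5 ✓
Line 2: anemone (4), surrenders (3) → 7 ✓
Line 3: high (1), yellow (2), moonlight (2) → 5 ✓

Yes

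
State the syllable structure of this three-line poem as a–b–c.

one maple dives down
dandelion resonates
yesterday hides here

Line 1: "one maple dives down": 1+2+1+1 = 5
Line 2: "dandelion resonates": 4+3 = 7
Line 3: "yesterday hides here": 3+1+1 = 5

5–7–5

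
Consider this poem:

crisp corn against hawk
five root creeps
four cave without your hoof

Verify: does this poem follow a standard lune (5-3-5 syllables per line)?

No

Line 1: crisp(1) + corn(1) + against(2) + hawk(1) = 5 ✓
Line 2: five(1) + root(1) + creeps(1) = 3 ✓
Line 3: four(1) + cave(1) + without(2) + your(1) + hoof(1) = 6 (expected 5)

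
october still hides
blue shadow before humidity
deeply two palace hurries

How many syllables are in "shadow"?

"shadow" has 2 syllables.

2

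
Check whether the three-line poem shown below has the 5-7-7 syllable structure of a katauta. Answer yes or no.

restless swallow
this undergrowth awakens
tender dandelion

No

Line 1: "restless swallow": 2+2 = 4 (expected 5)
Line 2: "this undergrowth awakens": 1+3+3 = 7 ✓
Line 3: "tender dandelion": 2+4 = 6 (expected 7)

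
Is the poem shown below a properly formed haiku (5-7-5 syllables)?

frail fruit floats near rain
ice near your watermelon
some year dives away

Line 1: "frail fruit floats near rain": 1+1+1+1+1 = 5 ✓
Line 2: "ice near your watermelon": 1+1+1+4 = 7 ✓
Line 3: "some year dives away": 1+1+1+2 = 5 ✓

Yes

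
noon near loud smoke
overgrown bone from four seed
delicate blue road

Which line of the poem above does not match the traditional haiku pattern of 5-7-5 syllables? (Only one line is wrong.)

Line 1: "noon near loud smoke": 1+1+1+1 = 4 (expected 5)
Line 2: "overgrown bone from four seed": 3+1+1+1+1 = 7 ✓
Line 3: "delicate blue road": 3+1+1 = 5 ✓

The first line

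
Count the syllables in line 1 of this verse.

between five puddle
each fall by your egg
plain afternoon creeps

5

Line 1: between(2) + five(1) + puddle(2) = 5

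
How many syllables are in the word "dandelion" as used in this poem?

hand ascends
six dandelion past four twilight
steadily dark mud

4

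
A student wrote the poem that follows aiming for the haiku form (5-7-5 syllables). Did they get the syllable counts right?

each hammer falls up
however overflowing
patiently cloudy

Yes

Line 1: "each hammer falls up": 1+2+1+1 = 5 ✓
Line 2: "however overflowing": 3+4 = 7 ✓
Line 3: "patiently cloudy": 3+2 = 5 ✓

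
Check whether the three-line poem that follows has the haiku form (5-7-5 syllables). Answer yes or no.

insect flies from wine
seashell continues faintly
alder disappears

Yes

Line 1: insect(2) + flies(1) + from(1) + wine(1) = 5 ✓
Line 2: seashell(2) + continues(3) + faintly(2) = 7 ✓
Line 3: alder(2) + disappears(3) = 5 ✓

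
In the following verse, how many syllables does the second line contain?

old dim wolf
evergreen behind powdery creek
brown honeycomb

9

The second line: "evergreen behind powdery creek": 3+2+3+1 = 9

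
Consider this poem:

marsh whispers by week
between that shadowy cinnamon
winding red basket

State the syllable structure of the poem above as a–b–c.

Line 1: marsh(1) + whispers(2) + by(1) + week(1) = 5
Line 2: between(2) + that(1) + shadowy(3) + cinnamon(3) = 9
Line 3: winding(2) + red(1) + basket(2) = 5

5–9–5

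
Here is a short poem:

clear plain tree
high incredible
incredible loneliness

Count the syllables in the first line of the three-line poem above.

3

The first line: clear (1), plain (1), tree (1) → 3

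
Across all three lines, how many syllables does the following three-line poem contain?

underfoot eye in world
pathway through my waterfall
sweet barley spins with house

19

Line 1: underfoot (3), eye (1), in (1), world (1) → 6
Line 2: pathway (2), through (1), my (1), waterfall (3) → 7
Line 3: sweet (1), barley (2), spins (1), with (1), house (1) → 6
Total: 6 + 7 + 6 = 19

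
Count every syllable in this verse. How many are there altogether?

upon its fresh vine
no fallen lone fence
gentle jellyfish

15

Line 1: upon (2), its (1), fresh (1), vine (1) → 5
Line 2: no (1), fallen (2), lone (1), fence (1) → 5
Line 3: gentle (2), jellyfish (3) → 5
Total: 5 + 5 + 5 = 15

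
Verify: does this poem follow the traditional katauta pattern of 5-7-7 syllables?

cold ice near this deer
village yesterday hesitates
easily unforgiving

No

Line 1: cold (1), ice (1), near (1), this (1), deer (1) → 5 ✓
Line 2: village (2), yesterday (3), hesitates (3) → 8 (expected 7)
Line 3: easily (3), unforgiving (4) → 7 ✓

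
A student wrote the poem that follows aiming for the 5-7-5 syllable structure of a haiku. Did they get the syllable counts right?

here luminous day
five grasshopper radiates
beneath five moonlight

Line 1: here (1), luminous (3), day (1) → 5 ✓
Line 2: five (1), grasshopper (3), radiates (3) → 7 ✓
Line 3: beneath (2), five (1), moonlight (2) → 5 ✓

Yes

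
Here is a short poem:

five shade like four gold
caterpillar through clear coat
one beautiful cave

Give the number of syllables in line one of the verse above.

Line one: five(1) + shade(1) + like(1) + four(1) + gold(1) = 5

5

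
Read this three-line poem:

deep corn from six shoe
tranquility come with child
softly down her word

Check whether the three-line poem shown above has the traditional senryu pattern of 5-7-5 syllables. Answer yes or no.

Line 1: deep(1) + corn(1) + from(1) + six(1) + shoe(1) = 5 ✓
Line 2: tranquility(4) + come(1) + with(1) + child(1) = 7 ✓
Line 3: softly(2) + down(1) + her(1) + word(1) = 5 ✓

Yes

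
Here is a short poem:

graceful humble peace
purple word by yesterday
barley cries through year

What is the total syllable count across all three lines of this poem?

17

Line 1: "graceful humble peace": 2+2+1 = 5
Line 2: "purple word by yesterday": 2+1+1+3 = 7
Line 3: "barley cries through year": 2+1+1+1 = 5
Total: 5 + 7 + 5 = 17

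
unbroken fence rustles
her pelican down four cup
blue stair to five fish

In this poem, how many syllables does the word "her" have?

1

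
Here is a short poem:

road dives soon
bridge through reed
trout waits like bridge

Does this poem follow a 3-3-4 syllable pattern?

Line 1: "road dives soon": 1+1+1 = 3 ✓
Line 2: "bridge through reed": 1+1+1 = 3 ✓
Line 3: "trout waits like bridge": 1+1+1+1 = 4 ✓

Yes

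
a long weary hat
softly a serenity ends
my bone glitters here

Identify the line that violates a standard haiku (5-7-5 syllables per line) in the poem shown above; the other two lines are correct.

The second line

Line 1: a (1), long (1), weary (2), hat (1) → 5 ✓
Line 2: softly (2), a (1), serenity (4), ends (1) → 8 (expected 7)
Line 3: my (1), bone (1), glitters (2), here (1) → 5 ✓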